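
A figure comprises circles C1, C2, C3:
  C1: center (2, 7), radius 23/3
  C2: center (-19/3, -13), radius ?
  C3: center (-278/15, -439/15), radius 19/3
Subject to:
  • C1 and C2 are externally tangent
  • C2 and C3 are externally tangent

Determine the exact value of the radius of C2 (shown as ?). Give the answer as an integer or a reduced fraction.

1. [ext C1·C2]  r_C2² + (46/3)r_C2 − 1232/3 = 0  ⇒  r_C2 = 14 (r>0 drops 1)
2. [ext C2·C3]  r_C2² + (38/3)r_C2 − 1120/3 = 0  ⇒  r_C2 = 14 (r>0 drops 1)

14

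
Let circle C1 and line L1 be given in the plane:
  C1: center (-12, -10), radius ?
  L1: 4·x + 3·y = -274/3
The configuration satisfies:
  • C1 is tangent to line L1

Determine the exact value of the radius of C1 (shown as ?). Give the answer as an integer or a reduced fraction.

8/3

1. [C1‖L1]  r_C1² − 64/9 = 0  ⇒  r_C1 = 8/3 (r>0 drops 1)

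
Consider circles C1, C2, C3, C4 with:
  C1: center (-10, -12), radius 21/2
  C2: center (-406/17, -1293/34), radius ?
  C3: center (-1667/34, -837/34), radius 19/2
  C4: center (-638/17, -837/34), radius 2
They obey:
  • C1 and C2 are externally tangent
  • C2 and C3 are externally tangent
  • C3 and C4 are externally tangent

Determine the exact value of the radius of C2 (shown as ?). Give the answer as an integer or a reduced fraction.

19

1. [ext C1·C2]  r_C2² + 21r_C2 − 760 = 0  ⇒  r_C2 = 19 (r>0 drops 1)
2. [ext C2·C3]  r_C2² + 19r_C2 − 722 = 0  ⇒  r_C2 = 19 (r>0 drops 1)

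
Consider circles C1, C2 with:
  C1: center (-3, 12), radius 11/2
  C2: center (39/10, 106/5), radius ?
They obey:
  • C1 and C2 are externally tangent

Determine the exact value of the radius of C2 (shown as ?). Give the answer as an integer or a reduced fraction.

6

1. [ext C1·C2]  r_C2² + 11r_C2 − 102 = 0  ⇒  r_C2 = 6 (r>0 drops 1)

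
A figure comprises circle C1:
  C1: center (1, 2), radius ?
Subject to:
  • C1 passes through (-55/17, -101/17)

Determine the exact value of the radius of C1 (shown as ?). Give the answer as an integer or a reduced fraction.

1. [C1∋P]  r_C1² − 81 = 0  ⇒  r_C1 = 9 (r>0 drops 1)

9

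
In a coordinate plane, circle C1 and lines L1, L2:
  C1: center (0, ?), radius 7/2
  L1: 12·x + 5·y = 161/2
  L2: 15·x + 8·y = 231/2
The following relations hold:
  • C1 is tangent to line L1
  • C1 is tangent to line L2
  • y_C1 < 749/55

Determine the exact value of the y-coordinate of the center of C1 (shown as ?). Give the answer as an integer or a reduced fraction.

1. [C1‖L1]  y_C1² − (161/5)y_C1 + 882/5 = 0  ⇒  y_C1 = 7 or 126/5
2. [C1‖L2]  y_C1² − (231/8)y_C1 + 1225/8 = 0  ⇒  y_C1 = 7 or 175/8

7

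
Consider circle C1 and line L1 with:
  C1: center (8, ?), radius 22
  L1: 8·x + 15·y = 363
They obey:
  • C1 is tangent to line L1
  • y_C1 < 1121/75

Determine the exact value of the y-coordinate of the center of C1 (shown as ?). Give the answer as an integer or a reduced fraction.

-5

1. [C1‖L1]  y_C1² − (598/15)y_C1 − 673/3 = 0  ⇒  y_C1 = -5 or 673/15
2. given y_C1 < 1121/75: keep -5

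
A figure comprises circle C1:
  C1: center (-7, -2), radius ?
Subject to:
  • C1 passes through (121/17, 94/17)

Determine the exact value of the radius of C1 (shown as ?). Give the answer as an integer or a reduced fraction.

1. [C1∋P]  r_C1² − 256 = 0  ⇒  r_C1 = 16 (r>0 drops 1)

16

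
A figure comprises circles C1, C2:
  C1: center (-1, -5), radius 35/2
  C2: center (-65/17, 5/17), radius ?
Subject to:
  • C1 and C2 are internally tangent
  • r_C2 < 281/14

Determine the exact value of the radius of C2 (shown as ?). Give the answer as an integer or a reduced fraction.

1. [int C1,C2]  r_C2² − 35r_C2 + 1081/4 = 0  ⇒  r_C2 = 23/2 or 47/2
2. given r_C2 < 281/14: keep 23/2

23/2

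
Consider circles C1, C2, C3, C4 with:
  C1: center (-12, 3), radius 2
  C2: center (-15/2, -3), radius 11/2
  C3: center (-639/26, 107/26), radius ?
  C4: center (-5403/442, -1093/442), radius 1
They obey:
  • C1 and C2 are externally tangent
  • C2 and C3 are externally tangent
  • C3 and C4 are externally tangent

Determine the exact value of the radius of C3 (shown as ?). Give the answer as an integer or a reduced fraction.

1. [ext C2·C3]  r_C3² + 11r_C3 − 312 = 0  ⇒  r_C3 = 13 (r>0 drops 1)
2. [ext C3·C4]  r_C3² + 2r_C3 − 195 = 0  ⇒  r_C3 = 13 (r>0 drops 1)

13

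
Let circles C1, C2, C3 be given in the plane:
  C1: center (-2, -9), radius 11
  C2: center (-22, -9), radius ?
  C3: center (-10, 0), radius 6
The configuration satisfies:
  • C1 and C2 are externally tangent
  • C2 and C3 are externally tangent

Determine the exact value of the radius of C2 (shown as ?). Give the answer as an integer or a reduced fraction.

9

1. [ext C1·C2]  r_C2² + 22r_C2 − 279 = 0  ⇒  r_C2 = 9 (r>0 drops 1)
2. [ext C2·C3]  r_C2² + 12r_C2 − 189 = 0  ⇒  r_C2 = 9 (r>0 drops 1)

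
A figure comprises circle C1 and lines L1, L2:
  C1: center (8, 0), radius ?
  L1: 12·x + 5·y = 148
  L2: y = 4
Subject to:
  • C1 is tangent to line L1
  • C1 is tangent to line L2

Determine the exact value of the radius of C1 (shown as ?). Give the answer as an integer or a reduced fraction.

4

1. [C1‖L1]  r_C1² − 16 = 0  ⇒  r_C1 = 4 (r>0 drops 1)
2. [C1‖L2]  r_C1² − 16 = 0  ⇒  r_C1 = 4 (r>0 drops 1)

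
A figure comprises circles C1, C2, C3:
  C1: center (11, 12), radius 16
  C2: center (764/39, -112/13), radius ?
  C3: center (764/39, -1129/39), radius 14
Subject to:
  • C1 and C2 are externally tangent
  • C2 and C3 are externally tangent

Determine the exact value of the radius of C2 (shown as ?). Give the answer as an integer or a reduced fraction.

1. [ext C1·C2]  r_C2² + 32r_C2 − 2185/9 = 0  ⇒  r_C2 = 19/3 (r>0 drops 1)
2. [ext C2·C3]  r_C2² + 28r_C2 − 1957/9 = 0  ⇒  r_C2 = 19/3 (r>0 drops 1)

19/3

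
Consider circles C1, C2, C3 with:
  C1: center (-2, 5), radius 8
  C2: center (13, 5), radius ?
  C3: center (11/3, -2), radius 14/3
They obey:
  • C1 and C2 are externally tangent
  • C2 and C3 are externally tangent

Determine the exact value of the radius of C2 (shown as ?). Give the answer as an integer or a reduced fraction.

1. [ext C1·C2]  r_C2² + 16r_C2 − 161 = 0  ⇒  r_C2 = 7 (r>0 drops 1)
2. [ext C2·C3]  r_C2² + (28/3)r_C2 − 343/3 = 0  ⇒  r_C2 = 7 (r>0 drops 1)

7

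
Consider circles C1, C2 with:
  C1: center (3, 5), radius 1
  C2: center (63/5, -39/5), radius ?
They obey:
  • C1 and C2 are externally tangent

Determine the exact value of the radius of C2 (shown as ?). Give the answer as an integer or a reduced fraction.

1. [ext C1·C2]  r_C2² + 2r_C2 − 255 = 0  ⇒  r_C2 = 15 (r>0 drops 1)

15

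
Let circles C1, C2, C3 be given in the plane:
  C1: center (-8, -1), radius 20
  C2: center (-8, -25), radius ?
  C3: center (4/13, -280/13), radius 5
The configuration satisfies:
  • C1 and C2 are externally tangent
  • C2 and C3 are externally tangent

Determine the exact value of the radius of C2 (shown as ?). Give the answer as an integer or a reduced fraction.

1. [ext C1·C2]  r_C2² + 40r_C2 − 176 = 0  ⇒  r_C2 = 4 (r>0 drops 1)
2. [ext C2·C3]  r_C2² + 10r_C2 − 56 = 0  ⇒  r_C2 = 4 (r>0 drops 1)

4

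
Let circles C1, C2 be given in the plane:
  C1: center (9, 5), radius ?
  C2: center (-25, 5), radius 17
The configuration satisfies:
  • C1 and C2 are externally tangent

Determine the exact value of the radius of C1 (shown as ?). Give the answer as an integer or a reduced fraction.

1. [ext C1·C2]  r_C1² + 34r_C1 − 867 = 0  ⇒  r_C1 = 17 (r>0 drops 1)

17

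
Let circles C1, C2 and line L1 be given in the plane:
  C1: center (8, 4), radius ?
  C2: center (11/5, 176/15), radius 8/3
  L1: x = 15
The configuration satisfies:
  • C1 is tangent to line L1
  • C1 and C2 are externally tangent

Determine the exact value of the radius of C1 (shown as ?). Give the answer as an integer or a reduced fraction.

1. [C1‖L1]  r_C1² − 49 = 0  ⇒  r_C1 = 7 (r>0 drops 1)
2. [ext C1·C2]  r_C1² + (16/3)r_C1 − 259/3 = 0  ⇒  r_C1 = 7 (r>0 drops 1)

7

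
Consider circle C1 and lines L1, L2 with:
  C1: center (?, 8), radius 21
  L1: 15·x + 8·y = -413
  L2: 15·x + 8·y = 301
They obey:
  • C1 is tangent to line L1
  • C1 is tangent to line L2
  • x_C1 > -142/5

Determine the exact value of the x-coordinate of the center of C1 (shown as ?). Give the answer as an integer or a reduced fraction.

1. [C1‖L1]  x_C1² + (318/5)x_C1 + 2224/5 = 0  ⇒  x_C1 = -278/5 or -8
2. [C1‖L2]  x_C1² − (158/5)x_C1 − 1584/5 = 0  ⇒  x_C1 = -8 or 198/5

-8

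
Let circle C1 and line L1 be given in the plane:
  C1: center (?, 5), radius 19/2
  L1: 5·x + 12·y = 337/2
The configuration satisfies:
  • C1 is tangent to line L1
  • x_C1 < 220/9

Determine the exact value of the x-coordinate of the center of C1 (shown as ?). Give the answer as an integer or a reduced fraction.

1. [C1‖L1]  x_C1² − (217/5)x_C1 − 696/5 = 0  ⇒  x_C1 = -3 or 232/5
2. given x_C1 < 220/9: keep -3

-3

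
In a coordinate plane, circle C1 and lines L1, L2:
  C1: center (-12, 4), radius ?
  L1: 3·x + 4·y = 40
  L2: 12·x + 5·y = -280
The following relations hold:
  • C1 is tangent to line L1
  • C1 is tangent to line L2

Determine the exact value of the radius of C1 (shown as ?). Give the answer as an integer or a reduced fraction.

1. [C1‖L1]  r_C1² − 144 = 0  ⇒  r_C1 = 12 (r>0 drops 1)
2. [C1‖L2]  r_C1² − 144 = 0  ⇒  r_C1 = 12 (r>0 drops 1)

12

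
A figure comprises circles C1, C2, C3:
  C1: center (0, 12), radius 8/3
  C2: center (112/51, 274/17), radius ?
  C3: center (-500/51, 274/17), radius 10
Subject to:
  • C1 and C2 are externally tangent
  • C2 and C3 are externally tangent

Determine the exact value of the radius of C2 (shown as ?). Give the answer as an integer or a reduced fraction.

2

1. [ext C1·C2]  r_C2² + (16/3)r_C2 − 44/3 = 0  ⇒  r_C2 = 2 (r>0 drops 1)
2. [ext C2·C3]  r_C2² + 20r_C2 − 44 = 0  ⇒  r_C2 = 2 (r>0 drops 1)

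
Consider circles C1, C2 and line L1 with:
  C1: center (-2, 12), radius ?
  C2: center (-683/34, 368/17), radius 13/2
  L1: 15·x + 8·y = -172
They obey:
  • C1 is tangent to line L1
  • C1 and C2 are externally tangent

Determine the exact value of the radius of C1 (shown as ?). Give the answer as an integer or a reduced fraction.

14

1. [C1‖L1]  r_C1² − 196 = 0  ⇒  r_C1 = 14 (r>0 drops 1)
2. [ext C1·C2]  r_C1² + 13r_C1 − 378 = 0  ⇒  r_C1 = 14 (r>0 drops 1)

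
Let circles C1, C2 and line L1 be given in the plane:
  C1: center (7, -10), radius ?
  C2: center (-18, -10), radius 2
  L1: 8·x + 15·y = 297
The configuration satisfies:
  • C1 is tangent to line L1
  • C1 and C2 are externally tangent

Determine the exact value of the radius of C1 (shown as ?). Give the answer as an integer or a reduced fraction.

1. [C1‖L1]  r_C1² − 529 = 0  ⇒  r_C1 = 23 (r>0 drops 1)
2. [ext C1·C2]  r_C1² + 4r_C1 − 621 = 0  ⇒  r_C1 = 23 (r>0 drops 1)

23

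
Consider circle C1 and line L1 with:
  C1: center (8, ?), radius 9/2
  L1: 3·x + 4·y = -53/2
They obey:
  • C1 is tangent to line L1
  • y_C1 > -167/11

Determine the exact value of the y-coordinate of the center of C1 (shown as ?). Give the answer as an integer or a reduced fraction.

-7

1. [C1‖L1]  y_C1² + (101/4)y_C1 + 511/4 = 0  ⇒  y_C1 = -73/4 or -7
2. given y_C1 > -167/11: keep -7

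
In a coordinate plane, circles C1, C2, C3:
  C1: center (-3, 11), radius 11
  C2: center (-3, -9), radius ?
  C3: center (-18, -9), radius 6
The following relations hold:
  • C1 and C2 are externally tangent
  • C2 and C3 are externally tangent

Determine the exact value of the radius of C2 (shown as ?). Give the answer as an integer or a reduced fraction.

1. [ext C1·C2]  r_C2² + 22r_C2 − 279 = 0  ⇒  r_C2 = 9 (r>0 drops 1)
2. [ext C2·C3]  r_C2² + 12r_C2 − 189 = 0  ⇒  r_C2 = 9 (r>0 drops 1)

9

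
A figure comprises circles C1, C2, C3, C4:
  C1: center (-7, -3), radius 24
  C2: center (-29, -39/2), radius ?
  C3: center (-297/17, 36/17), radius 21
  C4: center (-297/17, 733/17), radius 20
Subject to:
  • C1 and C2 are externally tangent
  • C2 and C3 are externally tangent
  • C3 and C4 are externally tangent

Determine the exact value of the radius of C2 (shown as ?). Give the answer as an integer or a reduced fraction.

7/2

1. [ext C1·C2]  r_C2² + 48r_C2 − 721/4 = 0  ⇒  r_C2 = 7/2 (r>0 drops 1)
2. [ext C2·C3]  r_C2² + 42r_C2 − 637/4 = 0  ⇒  r_C2 = 7/2 (r>0 drops 1)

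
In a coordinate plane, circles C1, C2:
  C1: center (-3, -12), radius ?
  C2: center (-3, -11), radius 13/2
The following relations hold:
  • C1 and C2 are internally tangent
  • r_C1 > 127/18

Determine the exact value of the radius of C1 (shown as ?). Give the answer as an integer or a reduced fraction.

15/2

1. [int C1,C2]  r_C1² − 13r_C1 + 165/4 = 0  ⇒  r_C1 = 11/2 or 15/2
2. given r_C1 > 127/18: keep 15/2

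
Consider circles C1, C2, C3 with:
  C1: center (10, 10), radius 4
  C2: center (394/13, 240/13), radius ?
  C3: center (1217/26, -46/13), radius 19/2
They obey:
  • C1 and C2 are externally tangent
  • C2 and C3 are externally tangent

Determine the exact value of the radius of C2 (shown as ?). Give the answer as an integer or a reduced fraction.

1. [ext C1·C2]  r_C2² + 8r_C2 − 468 = 0  ⇒  r_C2 = 18 (r>0 drops 1)
2. [ext C2·C3]  r_C2² + 19r_C2 − 666 = 0  ⇒  r_C2 = 18 (r>0 drops 1)

18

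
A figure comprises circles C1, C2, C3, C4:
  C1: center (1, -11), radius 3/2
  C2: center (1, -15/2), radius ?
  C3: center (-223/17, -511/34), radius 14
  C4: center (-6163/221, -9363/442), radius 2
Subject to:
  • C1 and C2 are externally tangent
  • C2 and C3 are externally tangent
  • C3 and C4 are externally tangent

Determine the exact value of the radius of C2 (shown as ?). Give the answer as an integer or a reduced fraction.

1. [ext C1·C2]  r_C2² + 3r_C2 − 10 = 0  ⇒  r_C2 = 2 (r>0 drops 1)
2. [ext C2·C3]  r_C2² + 28r_C2 − 60 = 0  ⇒  r_C2 = 2 (r>0 drops 1)

2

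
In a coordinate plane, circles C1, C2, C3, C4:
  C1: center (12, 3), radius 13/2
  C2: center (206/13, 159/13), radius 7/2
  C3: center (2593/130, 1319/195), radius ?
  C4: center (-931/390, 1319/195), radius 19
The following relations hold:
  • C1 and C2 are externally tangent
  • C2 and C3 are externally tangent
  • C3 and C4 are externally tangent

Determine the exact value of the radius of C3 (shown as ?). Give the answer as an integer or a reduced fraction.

1. [ext C2·C3]  r_C3² + 7r_C3 − 310/9 = 0  ⇒  r_C3 = 10/3 (r>0 drops 1)
2. [ext C3·C4]  r_C3² + 38r_C3 − 1240/9 = 0  ⇒  r_C3 = 10/3 (r>0 drops 1)

10/3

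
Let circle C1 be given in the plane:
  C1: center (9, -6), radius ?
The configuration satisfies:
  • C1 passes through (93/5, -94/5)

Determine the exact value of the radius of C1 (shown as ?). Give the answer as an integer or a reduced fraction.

16

1. [C1∋P]  r_C1² − 256 = 0  ⇒  r_C1 = 16 (r>0 drops 1)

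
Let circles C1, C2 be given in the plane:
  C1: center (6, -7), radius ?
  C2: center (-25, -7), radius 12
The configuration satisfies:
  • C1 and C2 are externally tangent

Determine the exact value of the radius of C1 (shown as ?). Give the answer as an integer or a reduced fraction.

19

1. [ext C1·C2]  r_C1² + 24r_C1 − 817 = 0  ⇒  r_C1 = 19 (r>0 drops 1)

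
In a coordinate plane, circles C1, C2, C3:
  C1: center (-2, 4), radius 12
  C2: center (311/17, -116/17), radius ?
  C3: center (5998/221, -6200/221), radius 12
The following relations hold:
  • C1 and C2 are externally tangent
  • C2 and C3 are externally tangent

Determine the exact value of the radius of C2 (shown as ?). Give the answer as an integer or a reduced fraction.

1. [ext C1·C2]  r_C2² + 24r_C2 − 385 = 0  ⇒  r_C2 = 11 (r>0 drops 1)
2. [ext C2·C3]  r_C2² + 24r_C2 − 385 = 0  ⇒  r_C2 = 11 (r>0 drops 1)

11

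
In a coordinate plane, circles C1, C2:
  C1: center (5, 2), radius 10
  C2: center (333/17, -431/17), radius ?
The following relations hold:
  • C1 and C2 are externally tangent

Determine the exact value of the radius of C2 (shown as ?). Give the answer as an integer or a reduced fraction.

1. [ext C1·C2]  r_C2² + 20r_C2 − 861 = 0  ⇒  r_C2 = 21 (r>0 drops 1)

21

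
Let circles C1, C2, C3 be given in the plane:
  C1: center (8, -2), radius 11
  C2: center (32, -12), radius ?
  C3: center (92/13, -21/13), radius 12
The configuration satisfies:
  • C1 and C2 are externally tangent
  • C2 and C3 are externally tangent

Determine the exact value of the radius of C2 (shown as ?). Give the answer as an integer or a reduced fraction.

1. [ext C1·C2]  r_C2² + 22r_C2 − 555 = 0  ⇒  r_C2 = 15 (r>0 drops 1)
2. [ext C2·C3]  r_C2² + 24r_C2 − 585 = 0  ⇒  r_C2 = 15 (r>0 drops 1)

15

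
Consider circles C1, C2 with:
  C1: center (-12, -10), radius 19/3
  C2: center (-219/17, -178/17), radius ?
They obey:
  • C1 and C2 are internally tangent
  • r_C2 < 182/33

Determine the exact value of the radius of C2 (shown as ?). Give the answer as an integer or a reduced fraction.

16/3

1. [int C1,C2]  r_C2² − (38/3)r_C2 + 352/9 = 0  ⇒  r_C2 = 16/3 or 22/3
2. given r_C2 < 182/33: keep 16/3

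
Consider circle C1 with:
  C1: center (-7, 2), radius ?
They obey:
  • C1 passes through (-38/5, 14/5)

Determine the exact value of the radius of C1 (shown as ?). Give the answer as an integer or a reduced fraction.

1. [C1∋P]  r_C1² − 1 = 0  ⇒  r_C1 = 1 (r>0 drops 1)

1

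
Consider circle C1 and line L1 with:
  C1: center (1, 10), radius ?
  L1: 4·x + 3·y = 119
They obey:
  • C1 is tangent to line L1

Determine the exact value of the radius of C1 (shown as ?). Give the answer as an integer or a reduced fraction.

1. [C1‖L1]  r_C1² − 289 = 0  ⇒  r_C1 = 17 (r>0 drops 1)

17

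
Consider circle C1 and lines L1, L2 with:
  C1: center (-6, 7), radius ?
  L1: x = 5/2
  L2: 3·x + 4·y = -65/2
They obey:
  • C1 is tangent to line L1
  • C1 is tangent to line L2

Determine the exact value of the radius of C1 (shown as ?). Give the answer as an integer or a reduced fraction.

17/2

1. [C1‖L1]  r_C1² − 289/4 = 0  ⇒  r_C1 = 17/2 (r>0 drops 1)
2. [C1‖L2]  r_C1² − 289/4 = 0  ⇒  r_C1 = 17/2 (r>0 drops 1)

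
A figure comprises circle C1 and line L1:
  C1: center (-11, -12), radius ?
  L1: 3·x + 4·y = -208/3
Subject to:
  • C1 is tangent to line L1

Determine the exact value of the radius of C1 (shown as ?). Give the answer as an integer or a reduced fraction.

7/3

1. [C1‖L1]  r_C1² − 49/9 = 0  ⇒  r_C1 = 7/3 (r>0 drops 1)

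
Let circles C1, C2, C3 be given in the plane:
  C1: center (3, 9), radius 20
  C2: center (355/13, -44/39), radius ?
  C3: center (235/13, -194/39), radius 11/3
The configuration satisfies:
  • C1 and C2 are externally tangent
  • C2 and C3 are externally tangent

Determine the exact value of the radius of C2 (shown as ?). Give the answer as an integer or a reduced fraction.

19/3

1. [ext C1·C2]  r_C2² + 40r_C2 − 2641/9 = 0  ⇒  r_C2 = 19/3 (r>0 drops 1)
2. [ext C2·C3]  r_C2² + (22/3)r_C2 − 779/9 = 0  ⇒  r_C2 = 19/3 (r>0 drops 1)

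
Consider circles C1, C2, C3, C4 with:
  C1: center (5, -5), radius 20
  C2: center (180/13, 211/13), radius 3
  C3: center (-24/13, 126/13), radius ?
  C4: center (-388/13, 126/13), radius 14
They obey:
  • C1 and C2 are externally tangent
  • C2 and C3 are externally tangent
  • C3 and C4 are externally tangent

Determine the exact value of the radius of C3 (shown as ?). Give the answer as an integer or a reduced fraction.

14

1. [ext C2·C3]  r_C3² + 6r_C3 − 280 = 0  ⇒  r_C3 = 14 (r>0 drops 1)
2. [ext C3·C4]  r_C3² + 28r_C3 − 588 = 0  ⇒  r_C3 = 14 (r>0 drops 1)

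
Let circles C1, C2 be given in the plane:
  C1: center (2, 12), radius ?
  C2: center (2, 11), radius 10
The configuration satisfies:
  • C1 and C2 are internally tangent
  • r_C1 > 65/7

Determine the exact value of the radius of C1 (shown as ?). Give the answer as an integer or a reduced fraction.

1. [int C1,C2]  r_C1² − 20r_C1 + 99 = 0  ⇒  r_C1 = 9 or 11
2. given r_C1 > 65/7: keep 11

11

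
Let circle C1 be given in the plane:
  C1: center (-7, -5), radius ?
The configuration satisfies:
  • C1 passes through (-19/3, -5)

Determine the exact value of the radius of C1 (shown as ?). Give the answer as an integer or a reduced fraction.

1. [C1∋P]  r_C1² − 4/9 = 0  ⇒  r_C1 = 2/3 (r>0 drops 1)

2/3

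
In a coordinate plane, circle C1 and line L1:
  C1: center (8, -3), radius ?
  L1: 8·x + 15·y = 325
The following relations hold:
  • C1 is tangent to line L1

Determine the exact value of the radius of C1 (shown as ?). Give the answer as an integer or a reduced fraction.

1. [C1‖L1]  r_C1² − 324 = 0  ⇒  r_C1 = 18 (r>0 drops 1)

18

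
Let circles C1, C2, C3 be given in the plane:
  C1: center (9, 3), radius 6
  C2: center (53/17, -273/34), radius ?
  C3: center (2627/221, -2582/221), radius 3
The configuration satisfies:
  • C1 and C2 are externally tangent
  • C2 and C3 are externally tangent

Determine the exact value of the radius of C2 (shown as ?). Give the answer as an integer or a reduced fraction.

1. [ext C1·C2]  r_C2² + 12r_C2 − 481/4 = 0  ⇒  r_C2 = 13/2 (r>0 drops 1)
2. [ext C2·C3]  r_C2² + 6r_C2 − 325/4 = 0  ⇒  r_C2 = 13/2 (r>0 drops 1)

13/2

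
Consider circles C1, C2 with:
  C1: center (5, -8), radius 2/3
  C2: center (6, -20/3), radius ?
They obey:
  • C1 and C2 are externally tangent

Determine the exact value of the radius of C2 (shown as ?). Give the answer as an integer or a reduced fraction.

1

1. [ext C1·C2]  r_C2² + (4/3)r_C2 − 7/3 = 0  ⇒  r_C2 = 1 (r>0 drops 1)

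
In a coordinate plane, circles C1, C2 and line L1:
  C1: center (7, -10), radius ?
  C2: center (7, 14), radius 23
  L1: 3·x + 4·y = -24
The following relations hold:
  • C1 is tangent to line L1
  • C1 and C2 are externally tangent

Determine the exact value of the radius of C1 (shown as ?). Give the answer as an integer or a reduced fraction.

1

1. [C1‖L1]  r_C1² − 1 = 0  ⇒  r_C1 = 1 (r>0 drops 1)
2. [ext C1·C2]  r_C1² + 46r_C1 − 47 = 0  ⇒  r_C1 = 1 (r>0 drops 1)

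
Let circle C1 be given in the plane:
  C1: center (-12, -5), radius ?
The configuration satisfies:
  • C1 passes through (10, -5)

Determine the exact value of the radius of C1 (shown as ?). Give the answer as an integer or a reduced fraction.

1. [C1∋P]  r_C1² − 484 = 0  ⇒  r_C1 = 22 (r>0 drops 1)

22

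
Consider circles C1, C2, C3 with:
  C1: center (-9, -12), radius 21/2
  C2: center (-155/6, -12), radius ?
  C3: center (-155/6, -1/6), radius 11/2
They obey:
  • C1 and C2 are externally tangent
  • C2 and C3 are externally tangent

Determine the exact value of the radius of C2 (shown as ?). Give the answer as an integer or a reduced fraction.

1. [ext C1·C2]  r_C2² + 21r_C2 − 1558/9 = 0  ⇒  r_C2 = 19/3 (r>0 drops 1)
2. [ext C2·C3]  r_C2² + 11r_C2 − 988/9 = 0  ⇒  r_C2 = 19/3 (r>0 drops 1)

19/3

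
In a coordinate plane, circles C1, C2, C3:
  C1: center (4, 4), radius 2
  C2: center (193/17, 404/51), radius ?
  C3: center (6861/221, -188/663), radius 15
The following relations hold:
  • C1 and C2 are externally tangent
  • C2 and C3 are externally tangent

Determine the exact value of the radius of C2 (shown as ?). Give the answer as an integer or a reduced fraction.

1. [ext C1·C2]  r_C2² + 4r_C2 − 589/9 = 0  ⇒  r_C2 = 19/3 (r>0 drops 1)
2. [ext C2·C3]  r_C2² + 30r_C2 − 2071/9 = 0  ⇒  r_C2 = 19/3 (r>0 drops 1)

19/3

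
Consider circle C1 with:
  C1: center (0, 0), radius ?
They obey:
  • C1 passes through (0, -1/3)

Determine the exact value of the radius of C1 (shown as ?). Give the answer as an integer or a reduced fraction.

1. [C1∋P]  r_C1² − 1/9 = 0  ⇒  r_C1 = 1/3 (r>0 drops 1)

1/3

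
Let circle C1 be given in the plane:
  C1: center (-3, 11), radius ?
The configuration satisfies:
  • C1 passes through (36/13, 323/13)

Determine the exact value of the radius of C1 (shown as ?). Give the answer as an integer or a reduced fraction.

1. [C1∋P]  r_C1² − 225 = 0  ⇒  r_C1 = 15 (r>0 drops 1)

15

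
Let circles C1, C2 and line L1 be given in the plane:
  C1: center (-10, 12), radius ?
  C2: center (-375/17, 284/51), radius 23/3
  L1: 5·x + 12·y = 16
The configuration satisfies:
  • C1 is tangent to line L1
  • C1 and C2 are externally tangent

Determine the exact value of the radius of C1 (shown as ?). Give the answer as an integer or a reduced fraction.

6

1. [C1‖L1]  r_C1² − 36 = 0  ⇒  r_C1 = 6 (r>0 drops 1)
2. [ext C1·C2]  r_C1² + (46/3)r_C1 − 128 = 0  ⇒  r_C1 = 6 (r>0 drops 1)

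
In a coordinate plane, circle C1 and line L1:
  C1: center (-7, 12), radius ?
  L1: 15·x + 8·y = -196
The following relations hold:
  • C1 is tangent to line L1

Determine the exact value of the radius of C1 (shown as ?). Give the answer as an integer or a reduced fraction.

1. [C1‖L1]  r_C1² − 121 = 0  ⇒  r_C1 = 11 (r>0 drops 1)

11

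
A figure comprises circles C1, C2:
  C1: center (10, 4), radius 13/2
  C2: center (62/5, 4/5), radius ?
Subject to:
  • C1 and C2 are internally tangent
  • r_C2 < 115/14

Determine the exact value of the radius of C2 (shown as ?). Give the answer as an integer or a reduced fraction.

1. [int C1,C2]  r_C2² − 13r_C2 + 105/4 = 0  ⇒  r_C2 = 5/2 or 21/2
2. given r_C2 < 115/14: keep 5/2

5/2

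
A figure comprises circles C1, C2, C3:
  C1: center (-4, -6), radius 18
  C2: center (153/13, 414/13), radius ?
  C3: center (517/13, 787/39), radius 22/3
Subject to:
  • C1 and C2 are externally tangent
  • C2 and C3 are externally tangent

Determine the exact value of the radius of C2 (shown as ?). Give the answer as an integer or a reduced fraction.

23

1. [ext C1·C2]  r_C2² + 36r_C2 − 1357 = 0  ⇒  r_C2 = 23 (r>0 drops 1)
2. [ext C2·C3]  r_C2² + (44/3)r_C2 − 2599/3 = 0  ⇒  r_C2 = 23 (r>0 drops 1)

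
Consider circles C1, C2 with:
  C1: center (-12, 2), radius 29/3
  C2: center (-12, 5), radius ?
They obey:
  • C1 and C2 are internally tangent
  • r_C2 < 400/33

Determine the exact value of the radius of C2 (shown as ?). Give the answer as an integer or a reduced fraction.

1. [int C1,C2]  r_C2² − (58/3)r_C2 + 760/9 = 0  ⇒  r_C2 = 20/3 or 38/3
2. given r_C2 < 400/33: keep 20/3

20/3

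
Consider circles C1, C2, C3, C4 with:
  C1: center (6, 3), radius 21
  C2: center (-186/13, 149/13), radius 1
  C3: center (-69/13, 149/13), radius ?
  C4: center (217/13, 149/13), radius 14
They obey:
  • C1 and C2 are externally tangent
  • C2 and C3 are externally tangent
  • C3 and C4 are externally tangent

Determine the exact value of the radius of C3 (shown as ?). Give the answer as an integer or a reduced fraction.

8

1. [ext C2·C3]  r_C3² + 2r_C3 − 80 = 0  ⇒  r_C3 = 8 (r>0 drops 1)
2. [ext C3·C4]  r_C3² + 28r_C3 − 288 = 0  ⇒  r_C3 = 8 (r>0 drops 1)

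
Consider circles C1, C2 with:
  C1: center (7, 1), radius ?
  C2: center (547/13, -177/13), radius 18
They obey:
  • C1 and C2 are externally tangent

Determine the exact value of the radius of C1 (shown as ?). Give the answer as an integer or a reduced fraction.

1. [ext C1·C2]  r_C1² + 36r_C1 − 1120 = 0  ⇒  r_C1 = 20 (r>0 drops 1)

20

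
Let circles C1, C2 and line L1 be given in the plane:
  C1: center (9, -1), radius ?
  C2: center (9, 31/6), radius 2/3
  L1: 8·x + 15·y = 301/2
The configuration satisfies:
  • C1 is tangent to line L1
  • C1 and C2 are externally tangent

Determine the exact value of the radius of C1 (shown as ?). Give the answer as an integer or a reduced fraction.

11/2

1. [C1‖L1]  r_C1² − 121/4 = 0  ⇒  r_C1 = 11/2 (r>0 drops 1)
2. [ext C1·C2]  r_C1² + (4/3)r_C1 − 451/12 = 0  ⇒  r_C1 = 11/2 (r>0 drops 1)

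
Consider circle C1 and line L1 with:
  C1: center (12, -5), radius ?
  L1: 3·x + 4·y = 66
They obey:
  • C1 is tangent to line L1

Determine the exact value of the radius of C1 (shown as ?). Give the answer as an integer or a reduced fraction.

10

1. [C1‖L1]  r_C1² − 100 = 0  ⇒  r_C1 = 10 (r>0 drops 1)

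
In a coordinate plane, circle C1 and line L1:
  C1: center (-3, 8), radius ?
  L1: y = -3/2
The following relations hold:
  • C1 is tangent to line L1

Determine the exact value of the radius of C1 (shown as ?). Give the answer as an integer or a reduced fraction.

19/2

1. [C1‖L1]  r_C1² − 361/4 = 0  ⇒  r_C1 = 19/2 (r>0 drops 1)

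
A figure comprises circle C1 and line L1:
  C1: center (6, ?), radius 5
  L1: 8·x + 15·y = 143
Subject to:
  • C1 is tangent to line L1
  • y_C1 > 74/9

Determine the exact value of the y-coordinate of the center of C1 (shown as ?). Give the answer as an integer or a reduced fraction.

1. [C1‖L1]  y_C1² − (38/3)y_C1 + 8 = 0  ⇒  y_C1 = 2/3 or 12
2. given y_C1 > 74/9: keep 12

12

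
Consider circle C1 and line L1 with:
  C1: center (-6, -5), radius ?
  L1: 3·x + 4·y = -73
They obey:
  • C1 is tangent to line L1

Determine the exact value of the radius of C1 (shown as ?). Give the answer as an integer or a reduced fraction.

1. [C1‖L1]  r_C1² − 49 = 0  ⇒  r_C1 = 7 (r>0 drops 1)

7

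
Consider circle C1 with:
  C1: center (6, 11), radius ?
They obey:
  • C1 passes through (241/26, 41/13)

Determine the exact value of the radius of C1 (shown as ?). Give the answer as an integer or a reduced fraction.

1. [C1∋P]  r_C1² − 289/4 = 0  ⇒  r_C1 = 17/2 (r>0 drops 1)

17/2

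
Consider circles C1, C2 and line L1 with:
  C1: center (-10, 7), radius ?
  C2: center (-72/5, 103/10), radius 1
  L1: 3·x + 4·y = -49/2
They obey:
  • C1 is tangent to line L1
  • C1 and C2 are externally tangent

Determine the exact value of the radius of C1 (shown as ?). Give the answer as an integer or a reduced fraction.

9/2

1. [C1‖L1]  r_C1² − 81/4 = 0  ⇒  r_C1 = 9/2 (r>0 drops 1)
2. [ext C1·C2]  r_C1² + 2r_C1 − 117/4 = 0  ⇒  r_C1 = 9/2 (r>0 drops 1)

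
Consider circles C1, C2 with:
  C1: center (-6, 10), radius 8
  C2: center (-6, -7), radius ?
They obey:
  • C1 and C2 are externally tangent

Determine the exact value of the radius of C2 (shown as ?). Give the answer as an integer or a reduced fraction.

9

1. [ext C1·C2]  r_C2² + 16r_C2 − 225 = 0  ⇒  r_C2 = 9 (r>0 drops 1)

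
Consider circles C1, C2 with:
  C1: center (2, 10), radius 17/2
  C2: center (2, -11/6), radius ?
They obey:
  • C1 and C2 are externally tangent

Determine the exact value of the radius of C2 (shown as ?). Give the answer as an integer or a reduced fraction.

10/3

1. [ext C1·C2]  r_C2² + 17r_C2 − 610/9 = 0  ⇒  r_C2 = 10/3 (r>0 drops 1)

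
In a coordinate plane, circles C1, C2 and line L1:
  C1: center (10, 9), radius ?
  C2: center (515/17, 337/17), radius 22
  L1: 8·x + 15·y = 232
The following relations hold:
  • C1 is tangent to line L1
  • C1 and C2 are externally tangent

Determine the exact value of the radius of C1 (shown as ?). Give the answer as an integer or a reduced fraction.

1

1. [C1‖L1]  r_C1² − 1 = 0  ⇒  r_C1 = 1 (r>0 drops 1)
2. [ext C1·C2]  r_C1² + 44r_C1 − 45 = 0  ⇒  r_C1 = 1 (r>0 drops 1)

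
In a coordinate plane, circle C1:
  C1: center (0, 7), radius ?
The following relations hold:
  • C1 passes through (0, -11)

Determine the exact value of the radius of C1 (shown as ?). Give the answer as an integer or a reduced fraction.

1. [C1∋P]  r_C1² − 324 = 0  ⇒  r_C1 = 18 (r>0 drops 1)

18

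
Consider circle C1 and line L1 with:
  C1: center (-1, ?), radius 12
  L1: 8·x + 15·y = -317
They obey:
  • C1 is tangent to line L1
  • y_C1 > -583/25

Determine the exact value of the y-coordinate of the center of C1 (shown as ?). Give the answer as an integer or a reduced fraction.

1. [C1‖L1]  y_C1² + (206/5)y_C1 + 1197/5 = 0  ⇒  y_C1 = -171/5 or -7
2. given y_C1 > -583/25: keep -7

-7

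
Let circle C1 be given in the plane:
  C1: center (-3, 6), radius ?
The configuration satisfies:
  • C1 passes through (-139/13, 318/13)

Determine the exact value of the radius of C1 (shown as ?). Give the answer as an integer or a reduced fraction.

20

1. [C1∋P]  r_C1² − 400 = 0  ⇒  r_C1 = 20 (r>0 drops 1)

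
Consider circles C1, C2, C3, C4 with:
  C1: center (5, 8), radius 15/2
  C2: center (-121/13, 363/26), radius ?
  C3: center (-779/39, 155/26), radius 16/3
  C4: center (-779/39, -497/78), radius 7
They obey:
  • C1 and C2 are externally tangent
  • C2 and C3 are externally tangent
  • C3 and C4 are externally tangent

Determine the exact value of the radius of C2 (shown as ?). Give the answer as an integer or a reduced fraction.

1. [ext C1·C2]  r_C2² + 15r_C2 − 184 = 0  ⇒  r_C2 = 8 (r>0 drops 1)
2. [ext C2·C3]  r_C2² + (32/3)r_C2 − 448/3 = 0  ⇒  r_C2 = 8 (r>0 drops 1)

8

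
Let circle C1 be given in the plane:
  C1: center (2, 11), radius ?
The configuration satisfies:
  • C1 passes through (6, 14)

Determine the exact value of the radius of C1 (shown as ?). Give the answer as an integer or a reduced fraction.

1. [C1∋P]  r_C1² − 25 = 0  ⇒  r_C1 = 5 (r>0 drops 1)

5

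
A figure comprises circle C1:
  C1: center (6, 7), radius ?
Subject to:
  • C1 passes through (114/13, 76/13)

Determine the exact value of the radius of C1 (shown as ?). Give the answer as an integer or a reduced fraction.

3

1. [C1∋P]  r_C1² − 9 = 0  ⇒  r_C1 = 3 (r>0 drops 1)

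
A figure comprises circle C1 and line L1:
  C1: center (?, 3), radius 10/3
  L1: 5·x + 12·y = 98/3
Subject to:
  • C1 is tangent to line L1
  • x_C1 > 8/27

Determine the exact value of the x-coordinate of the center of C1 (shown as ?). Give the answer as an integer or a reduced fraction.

1. [C1‖L1]  x_C1² + (4/3)x_C1 − 224/3 = 0  ⇒  x_C1 = -28/3 or 8
2. given x_C1 > 8/27: keep 8

8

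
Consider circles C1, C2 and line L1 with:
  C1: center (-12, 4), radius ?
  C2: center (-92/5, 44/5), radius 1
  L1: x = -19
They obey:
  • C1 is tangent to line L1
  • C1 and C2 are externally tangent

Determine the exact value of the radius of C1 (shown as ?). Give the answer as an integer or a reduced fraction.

1. [C1‖L1]  r_C1² − 49 = 0  ⇒  r_C1 = 7 (r>0 drops 1)
2. [ext C1·C2]  r_C1² + 2r_C1 − 63 = 0  ⇒  r_C1 = 7 (r>0 drops 1)

7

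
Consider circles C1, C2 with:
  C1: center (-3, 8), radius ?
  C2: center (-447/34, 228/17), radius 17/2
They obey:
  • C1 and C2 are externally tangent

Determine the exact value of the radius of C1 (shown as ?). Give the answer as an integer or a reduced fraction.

1. [ext C1·C2]  r_C1² + 17r_C1 − 60 = 0  ⇒  r_C1 = 3 (r>0 drops 1)

3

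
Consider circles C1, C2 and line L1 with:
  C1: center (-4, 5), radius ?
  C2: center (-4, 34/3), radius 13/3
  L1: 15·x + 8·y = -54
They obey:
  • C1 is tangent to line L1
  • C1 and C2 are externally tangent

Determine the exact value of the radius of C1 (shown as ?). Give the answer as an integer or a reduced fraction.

1. [C1‖L1]  r_C1² − 4 = 0  ⇒  r_C1 = 2 (r>0 drops 1)
2. [ext C1·C2]  r_C1² + (26/3)r_C1 − 64/3 = 0  ⇒  r_C1 = 2 (r>0 drops 1)

2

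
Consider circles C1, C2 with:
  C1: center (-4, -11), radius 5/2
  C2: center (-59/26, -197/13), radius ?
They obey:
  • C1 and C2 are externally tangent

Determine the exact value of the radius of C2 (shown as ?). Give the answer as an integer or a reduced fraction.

2

1. [ext C1·C2]  r_C2² + 5r_C2 − 14 = 0  ⇒  r_C2 = 2 (r>0 drops 1)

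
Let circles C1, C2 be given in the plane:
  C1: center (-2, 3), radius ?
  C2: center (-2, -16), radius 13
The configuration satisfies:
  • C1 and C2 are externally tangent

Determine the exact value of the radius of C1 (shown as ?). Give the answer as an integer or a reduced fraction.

6

1. [ext C1·C2]  r_C1² + 26r_C1 − 192 = 0  ⇒  r_C1 = 6 (r>0 drops 1)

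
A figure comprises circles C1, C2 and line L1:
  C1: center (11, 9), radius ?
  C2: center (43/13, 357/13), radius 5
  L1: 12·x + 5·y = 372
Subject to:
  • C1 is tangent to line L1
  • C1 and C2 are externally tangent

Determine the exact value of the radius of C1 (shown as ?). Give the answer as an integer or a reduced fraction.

15

1. [C1‖L1]  r_C1² − 225 = 0  ⇒  r_C1 = 15 (r>0 drops 1)
2. [ext C1·C2]  r_C1² + 10r_C1 − 375 = 0  ⇒  r_C1 = 15 (r>0 drops 1)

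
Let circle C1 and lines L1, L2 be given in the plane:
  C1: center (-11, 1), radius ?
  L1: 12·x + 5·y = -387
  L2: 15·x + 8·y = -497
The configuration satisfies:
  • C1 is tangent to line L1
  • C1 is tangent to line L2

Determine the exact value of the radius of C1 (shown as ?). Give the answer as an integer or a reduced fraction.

20

1. [C1‖L1]  r_C1² − 400 = 0  ⇒  r_C1 = 20 (r>0 drops 1)
2. [C1‖L2]  r_C1² − 400 = 0  ⇒  r_C1 = 20 (r>0 drops 1)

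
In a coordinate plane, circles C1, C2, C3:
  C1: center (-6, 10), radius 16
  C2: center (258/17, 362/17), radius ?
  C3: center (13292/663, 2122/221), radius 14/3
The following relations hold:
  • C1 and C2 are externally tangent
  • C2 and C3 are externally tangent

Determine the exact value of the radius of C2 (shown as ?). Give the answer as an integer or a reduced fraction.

1. [ext C1·C2]  r_C2² + 32r_C2 − 320 = 0  ⇒  r_C2 = 8 (r>0 drops 1)
2. [ext C2·C3]  r_C2² + (28/3)r_C2 − 416/3 = 0  ⇒  r_C2 = 8 (r>0 drops 1)

8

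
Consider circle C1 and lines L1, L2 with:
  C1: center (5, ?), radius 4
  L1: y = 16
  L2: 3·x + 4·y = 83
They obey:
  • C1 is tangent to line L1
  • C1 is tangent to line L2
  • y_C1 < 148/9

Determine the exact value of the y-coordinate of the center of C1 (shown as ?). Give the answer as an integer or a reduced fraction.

1. [C1‖L1]  y_C1² − 32y_C1 + 240 = 0  ⇒  y_C1 = 12 or 20
2. [C1‖L2]  y_C1² − 34y_C1 + 264 = 0  ⇒  y_C1 = 12 or 22

12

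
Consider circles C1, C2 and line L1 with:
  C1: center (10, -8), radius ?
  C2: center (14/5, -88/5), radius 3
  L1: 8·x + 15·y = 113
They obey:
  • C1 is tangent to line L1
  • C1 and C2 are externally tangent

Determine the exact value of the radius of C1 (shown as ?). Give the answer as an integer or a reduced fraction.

9

1. [C1‖L1]  r_C1² − 81 = 0  ⇒  r_C1 = 9 (r>0 drops 1)
2. [ext C1·C2]  r_C1² + 6r_C1 − 135 = 0  ⇒  r_C1 = 9 (r>0 drops 1)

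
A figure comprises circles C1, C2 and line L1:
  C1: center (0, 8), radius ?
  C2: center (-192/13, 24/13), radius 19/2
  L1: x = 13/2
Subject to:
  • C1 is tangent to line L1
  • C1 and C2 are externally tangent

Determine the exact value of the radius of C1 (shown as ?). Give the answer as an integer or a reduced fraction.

1. [C1‖L1]  r_C1² − 169/4 = 0  ⇒  r_C1 = 13/2 (r>0 drops 1)
2. [ext C1·C2]  r_C1² + 19r_C1 − 663/4 = 0  ⇒  r_C1 = 13/2 (r>0 drops 1)

13/2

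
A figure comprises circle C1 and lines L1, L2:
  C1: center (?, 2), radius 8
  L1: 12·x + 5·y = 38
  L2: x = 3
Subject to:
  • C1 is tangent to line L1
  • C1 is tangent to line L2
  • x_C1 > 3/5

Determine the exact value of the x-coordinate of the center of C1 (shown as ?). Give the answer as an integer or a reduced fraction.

11

1. [C1‖L1]  x_C1² − (14/3)x_C1 − 209/3 = 0  ⇒  x_C1 = -19/3 or 11
2. [C1‖L2]  x_C1² − 6x_C1 − 55 = 0  ⇒  x_C1 = -5 or 11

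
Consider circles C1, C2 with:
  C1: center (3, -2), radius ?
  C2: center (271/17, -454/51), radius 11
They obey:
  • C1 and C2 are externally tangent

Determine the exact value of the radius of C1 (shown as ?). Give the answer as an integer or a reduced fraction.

11/3

1. [ext C1·C2]  r_C1² + 22r_C1 − 847/9 = 0  ⇒  r_C1 = 11/3 (r>0 drops 1)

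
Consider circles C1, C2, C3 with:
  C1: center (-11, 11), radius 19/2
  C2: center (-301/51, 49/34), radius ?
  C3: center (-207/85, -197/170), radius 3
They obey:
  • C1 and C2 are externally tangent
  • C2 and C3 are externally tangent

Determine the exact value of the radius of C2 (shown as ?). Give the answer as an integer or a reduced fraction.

1. [ext C1·C2]  r_C2² + 19r_C2 − 244/9 = 0  ⇒  r_C2 = 4/3 (r>0 drops 1)
2. [ext C2·C3]  r_C2² + 6r_C2 − 88/9 = 0  ⇒  r_C2 = 4/3 (r>0 drops 1)

4/3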